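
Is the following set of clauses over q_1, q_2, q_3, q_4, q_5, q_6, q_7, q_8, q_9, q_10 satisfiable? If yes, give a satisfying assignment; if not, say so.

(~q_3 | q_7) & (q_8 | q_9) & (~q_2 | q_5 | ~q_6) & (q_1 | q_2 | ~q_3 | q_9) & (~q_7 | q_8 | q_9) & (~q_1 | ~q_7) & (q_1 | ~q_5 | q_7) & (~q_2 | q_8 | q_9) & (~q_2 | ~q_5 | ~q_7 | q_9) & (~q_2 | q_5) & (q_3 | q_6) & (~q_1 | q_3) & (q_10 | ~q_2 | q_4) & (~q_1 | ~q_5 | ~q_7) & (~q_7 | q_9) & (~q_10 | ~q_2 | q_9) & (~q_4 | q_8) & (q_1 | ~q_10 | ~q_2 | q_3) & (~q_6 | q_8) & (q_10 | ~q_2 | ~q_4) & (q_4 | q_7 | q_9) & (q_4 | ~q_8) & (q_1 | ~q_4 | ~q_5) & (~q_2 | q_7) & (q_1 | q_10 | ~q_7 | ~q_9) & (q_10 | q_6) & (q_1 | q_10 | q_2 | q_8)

q_1=F; q_2=F; q_3=F; q_4=T; q_5=F; q_6=T; q_7=F; q_8=T; q_9=T; q_10=T

Set q_1 = False.
Set q_2 = False.
Set q_3 = False.
  then (q_3 | q_6) forces q_6 = True.
  then (~q_6 | q_8) forces q_8 = True.
  then (q_4 | ~q_8) forces q_4 = True.
  then (q_1 | ~q_4 | ~q_5) forces q_5 = False.
Set q_7 = False.
Set q_9 = True.
Set q_10 = True.
All clauses satisfied.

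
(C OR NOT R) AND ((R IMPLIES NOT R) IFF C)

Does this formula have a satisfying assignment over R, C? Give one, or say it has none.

R=F, C=T

  C OR NOT R = True
    NOT R = True
  (R IMPLIES NOT R) IFF C = True
    R IMPLIES NOT R = True
      NOT R = True
Both conjuncts True, so the formula holds.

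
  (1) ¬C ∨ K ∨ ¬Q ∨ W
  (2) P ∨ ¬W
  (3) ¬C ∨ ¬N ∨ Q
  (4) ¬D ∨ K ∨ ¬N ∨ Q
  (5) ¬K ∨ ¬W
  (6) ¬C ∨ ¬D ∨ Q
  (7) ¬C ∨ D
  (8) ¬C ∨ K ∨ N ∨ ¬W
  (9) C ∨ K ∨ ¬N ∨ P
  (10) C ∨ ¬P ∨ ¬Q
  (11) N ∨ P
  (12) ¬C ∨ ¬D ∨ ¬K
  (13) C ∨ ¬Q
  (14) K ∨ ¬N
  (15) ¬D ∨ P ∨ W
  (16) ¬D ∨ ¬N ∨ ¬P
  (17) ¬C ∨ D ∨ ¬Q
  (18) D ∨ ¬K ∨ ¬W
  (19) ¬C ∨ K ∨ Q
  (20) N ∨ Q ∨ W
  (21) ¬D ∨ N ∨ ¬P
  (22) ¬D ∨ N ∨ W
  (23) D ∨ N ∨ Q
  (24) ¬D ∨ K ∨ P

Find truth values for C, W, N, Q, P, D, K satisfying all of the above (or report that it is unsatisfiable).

C=F; W=F; N=T; Q=F; P=F; D=F; K=T

Set C = False.
  then (C ∨ ¬Q) forces Q = False.
Try W = True:
  (P ∨ ¬W) forces P = True.
  (¬K ∨ ¬W) forces K = False.
  (K ∨ ¬N) forces N = False.
  (¬D ∨ N ∨ ¬P) forces D = False.
  clause (D ∨ N ∨ Q) is falsified — backtrack.
So W = False.
  then (N ∨ Q ∨ W) forces N = True.
  then (K ∨ ¬N) forces K = True.
Set P = False.
  then (¬D ∨ P ∨ W) forces D = False.
All clauses satisfied.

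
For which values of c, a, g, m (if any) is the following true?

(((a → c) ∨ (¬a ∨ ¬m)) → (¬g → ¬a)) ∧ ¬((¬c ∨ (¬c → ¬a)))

No satisfying assignment exists.

The conjunct ¬((¬c ∨ (¬c → ¬a))) is unsatisfiable on its own:
  c=F, a=F: evaluates to False.
  c=F, a=T: evaluates to False.
  c=T, a=F: evaluates to False.
  c=T, a=T: evaluates to False.
So the whole conjunction is unsatisfiable.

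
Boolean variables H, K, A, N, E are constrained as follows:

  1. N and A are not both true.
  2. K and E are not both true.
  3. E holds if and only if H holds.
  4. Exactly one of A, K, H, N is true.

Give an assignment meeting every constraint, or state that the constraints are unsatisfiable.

H = False, K = False, A = True, N = False, E = False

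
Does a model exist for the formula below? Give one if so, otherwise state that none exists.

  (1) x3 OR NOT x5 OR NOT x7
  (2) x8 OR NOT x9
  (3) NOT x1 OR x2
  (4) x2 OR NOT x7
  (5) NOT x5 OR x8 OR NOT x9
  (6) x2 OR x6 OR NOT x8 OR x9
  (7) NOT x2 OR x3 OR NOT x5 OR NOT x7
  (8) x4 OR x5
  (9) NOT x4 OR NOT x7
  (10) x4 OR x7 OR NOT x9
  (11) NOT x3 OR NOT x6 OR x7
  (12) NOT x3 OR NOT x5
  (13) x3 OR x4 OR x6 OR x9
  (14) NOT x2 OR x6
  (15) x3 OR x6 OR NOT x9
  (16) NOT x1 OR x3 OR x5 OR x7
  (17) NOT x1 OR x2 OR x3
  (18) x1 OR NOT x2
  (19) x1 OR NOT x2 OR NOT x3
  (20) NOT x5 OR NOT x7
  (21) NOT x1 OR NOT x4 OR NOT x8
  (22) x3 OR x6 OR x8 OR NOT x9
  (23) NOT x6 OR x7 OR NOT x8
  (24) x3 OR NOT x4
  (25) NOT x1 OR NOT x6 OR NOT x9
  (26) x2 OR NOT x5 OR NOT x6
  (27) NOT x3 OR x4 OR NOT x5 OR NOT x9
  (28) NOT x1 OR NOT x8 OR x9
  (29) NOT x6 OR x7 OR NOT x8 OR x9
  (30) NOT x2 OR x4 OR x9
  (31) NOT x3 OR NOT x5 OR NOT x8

x1 = False, x2 = False, x3 = True, x4 = True, x5 = False, x6 = False, x7 = False, x8 = True, x9 = True

Set x1 = False.
  then (x1 OR NOT x2) forces x2 = False.
  then (x2 OR NOT x7) forces x7 = False.
Try x3 = False:
  (x3 OR NOT x4) forces x4 = False.
  (x4 OR x5) forces x5 = True.
  (x4 OR x7 OR NOT x9) forces x9 = False.
  (x3 OR x4 OR x6 OR x9) forces x6 = True.
  clause (x2 OR NOT x5 OR NOT x6) is falsified — backtrack.
So x3 = True.
  then (NOT x3 OR NOT x6 OR x7) forces x6 = False.
  then (NOT x3 OR NOT x5) forces x5 = False.
  then (x4 OR x5) forces x4 = True.
Set x8 = True.
  then (x2 OR x6 OR NOT x8 OR x9) forces x9 = True.
All clauses satisfied.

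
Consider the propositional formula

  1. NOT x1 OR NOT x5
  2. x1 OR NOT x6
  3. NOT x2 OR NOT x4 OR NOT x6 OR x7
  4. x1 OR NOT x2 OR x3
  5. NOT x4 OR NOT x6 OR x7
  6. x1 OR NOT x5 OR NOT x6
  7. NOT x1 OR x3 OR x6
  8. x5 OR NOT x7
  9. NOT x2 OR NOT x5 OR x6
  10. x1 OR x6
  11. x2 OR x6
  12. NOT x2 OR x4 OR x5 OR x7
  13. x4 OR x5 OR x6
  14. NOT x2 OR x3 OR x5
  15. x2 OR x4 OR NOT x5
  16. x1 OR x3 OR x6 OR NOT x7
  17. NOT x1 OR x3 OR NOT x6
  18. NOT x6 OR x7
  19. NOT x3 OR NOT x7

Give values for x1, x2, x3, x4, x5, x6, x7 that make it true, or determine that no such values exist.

Try x1 = False:
  (x1 OR NOT x6) forces x6 = False.
  clause (x1 OR x6) is falsified — backtrack.
So x1 = True.
  then (NOT x1 OR NOT x5) forces x5 = False.
  then (x5 OR NOT x7) forces x7 = False.
  then (NOT x6 OR x7) forces x6 = False.
  then (NOT x1 OR x3 OR x6) forces x3 = True.
  then (x2 OR x6) forces x2 = True.
  then (NOT x2 OR x4 OR x5 OR x7) forces x4 = True.
All clauses satisfied.

x1 = True, x2 = True, x3 = True, x4 = True, x5 = False, x6 = False, x7 = False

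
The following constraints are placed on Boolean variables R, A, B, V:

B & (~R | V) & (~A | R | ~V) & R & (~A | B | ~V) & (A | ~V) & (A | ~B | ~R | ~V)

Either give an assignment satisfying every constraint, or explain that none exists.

Unit clause (B) forces B = True.
Unit clause (R) forces R = True.
In (~R | V) only V is left, so V = True.
In (A | ~V) only A is left, so A = True.
Check each clause:
  (B): B holds.
  (~R | V): V holds.
  (~A | R | ~V): R holds.
  (R): R holds.
  (~A | B | ~V): B holds.
  (A | ~V): A holds.
  (A | ~B | ~R | ~V): A holds.
All clauses satisfied.

R = True; A = True; B = True; V = True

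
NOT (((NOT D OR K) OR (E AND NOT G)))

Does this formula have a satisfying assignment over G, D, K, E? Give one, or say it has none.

G=T, D=T, K=F, E=F

  NOT (((NOT D OR K) OR (E AND NOT G))) = True
    (NOT D OR K) OR (E AND NOT G) = False
      NOT D OR K = False
        NOT D = False
      E AND NOT G = False
        NOT G = False
The formula evaluates to True.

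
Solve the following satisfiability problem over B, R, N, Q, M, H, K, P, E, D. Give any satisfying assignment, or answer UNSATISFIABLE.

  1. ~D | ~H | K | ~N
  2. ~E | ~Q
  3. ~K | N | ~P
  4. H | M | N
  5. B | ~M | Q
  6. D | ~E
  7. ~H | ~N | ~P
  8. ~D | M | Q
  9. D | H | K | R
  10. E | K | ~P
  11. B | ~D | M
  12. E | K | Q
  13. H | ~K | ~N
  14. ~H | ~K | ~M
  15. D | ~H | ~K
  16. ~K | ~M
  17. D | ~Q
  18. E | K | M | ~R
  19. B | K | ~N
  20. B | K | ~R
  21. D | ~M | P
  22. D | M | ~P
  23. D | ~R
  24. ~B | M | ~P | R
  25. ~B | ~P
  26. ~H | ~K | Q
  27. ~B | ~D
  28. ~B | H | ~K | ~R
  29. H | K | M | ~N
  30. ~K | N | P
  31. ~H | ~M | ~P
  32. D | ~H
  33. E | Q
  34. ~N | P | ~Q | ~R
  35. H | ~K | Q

B = False, R = False, N = False, Q = True, M = True, H = False, K = False, P = False, E = False, D = True

Try B = True:
  (~B | ~P) forces P = False.
  (~B | ~D) forces D = False.
  (D | ~E) forces E = False.
  (D | ~Q) forces Q = False.
  clause (E | Q) is falsified — backtrack.
So B = False.
Try R = True:
  (B | K | ~R) forces K = True.
  (~K | ~M) forces M = False.
  (B | ~D | M) forces D = False.
  clause (D | ~R) is falsified — backtrack.
So R = False.
Set N = False.
Try Q = False:
  (B | ~M | Q) forces M = False.
  (H | M | N) forces H = True.
  (~D | M | Q) forces D = False.
  clause (D | ~H) is falsified — backtrack.
So Q = True.
  then (~E | ~Q) forces E = False.
  then (D | ~Q) forces D = True.
  then (B | ~D | M) forces M = True.
  then (~K | ~M) forces K = False.
  then (E | K | ~P) forces P = False.
Set H = False.
All clauses satisfied.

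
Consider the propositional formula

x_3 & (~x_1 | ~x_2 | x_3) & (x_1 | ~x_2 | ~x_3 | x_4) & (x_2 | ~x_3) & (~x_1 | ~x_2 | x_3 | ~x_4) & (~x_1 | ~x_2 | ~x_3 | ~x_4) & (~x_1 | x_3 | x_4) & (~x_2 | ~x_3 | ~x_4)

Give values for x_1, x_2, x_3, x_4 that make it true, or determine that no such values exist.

x_1=T, x_2=T, x_3=T, x_4=F

Unit clause (x_3) forces x_3 = True.
In (x_2 | ~x_3) only x_2 is left, so x_2 = True.
In (~x_2 | ~x_3 | ~x_4) only ~x_4 is left, so x_4 = False.
In (x_1 | ~x_2 | ~x_3 | x_4) only x_1 is left, so x_1 = True.
Check each clause:
  (x_3): x_3 holds.
  (~x_1 | ~x_2 | x_3): x_3 holds.
  (x_1 | ~x_2 | ~x_3 | x_4): x_1 holds.
  (x_2 | ~x_3): x_2 holds.
  (~x_1 | ~x_2 | x_3 | ~x_4): x_3 holds.
  (~x_1 | ~x_2 | ~x_3 | ~x_4): ~x_4 holds.
  (~x_1 | x_3 | x_4): x_3 holds.
  (~x_2 | ~x_3 | ~x_4): ~x_4 holds.
All clauses satisfied.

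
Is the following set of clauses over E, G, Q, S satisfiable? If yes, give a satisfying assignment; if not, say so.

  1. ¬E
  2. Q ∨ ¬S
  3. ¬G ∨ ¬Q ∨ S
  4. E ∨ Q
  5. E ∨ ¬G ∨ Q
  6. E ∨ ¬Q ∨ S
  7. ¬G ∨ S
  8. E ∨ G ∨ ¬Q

E = False; G = True; Q = True; S = True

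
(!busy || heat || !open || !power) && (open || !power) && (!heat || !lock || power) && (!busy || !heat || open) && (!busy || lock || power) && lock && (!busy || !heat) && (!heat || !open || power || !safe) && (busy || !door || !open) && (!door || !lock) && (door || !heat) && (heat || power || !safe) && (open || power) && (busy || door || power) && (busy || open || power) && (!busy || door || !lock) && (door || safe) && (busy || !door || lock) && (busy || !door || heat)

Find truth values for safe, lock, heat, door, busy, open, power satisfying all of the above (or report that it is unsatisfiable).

Unit clause (lock) forces lock = True.
In (!door || !lock) only !door is left, so door = False.
In (door || !heat) only !heat is left, so heat = False.
In (!busy || door || !lock) only !busy is left, so busy = False.
In (door || safe) only safe is left, so safe = True.
In (heat || power || !safe) only power is left, so power = True.
In (open || !power) only open is left, so open = True.
All clauses satisfied.

safe = True, lock = True, heat = False, door = False, busy = False, open = True, power = True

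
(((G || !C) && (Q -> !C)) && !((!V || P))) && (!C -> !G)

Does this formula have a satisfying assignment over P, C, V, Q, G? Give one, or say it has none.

P: False, C: False, V: True, Q: False, G: False

  ((G || !C) && (Q -> !C)) && !((!V || P)) = True
    (G || !C) && (Q -> !C) = True
      G || !C = True
        !C = True
      Q -> !C = True
        !C = True
    !((!V || P)) = True
      !V || P = False
        !V = False
  !C -> !G = True
    !C = True
    !G = True
Both conjuncts True, so the formula holds.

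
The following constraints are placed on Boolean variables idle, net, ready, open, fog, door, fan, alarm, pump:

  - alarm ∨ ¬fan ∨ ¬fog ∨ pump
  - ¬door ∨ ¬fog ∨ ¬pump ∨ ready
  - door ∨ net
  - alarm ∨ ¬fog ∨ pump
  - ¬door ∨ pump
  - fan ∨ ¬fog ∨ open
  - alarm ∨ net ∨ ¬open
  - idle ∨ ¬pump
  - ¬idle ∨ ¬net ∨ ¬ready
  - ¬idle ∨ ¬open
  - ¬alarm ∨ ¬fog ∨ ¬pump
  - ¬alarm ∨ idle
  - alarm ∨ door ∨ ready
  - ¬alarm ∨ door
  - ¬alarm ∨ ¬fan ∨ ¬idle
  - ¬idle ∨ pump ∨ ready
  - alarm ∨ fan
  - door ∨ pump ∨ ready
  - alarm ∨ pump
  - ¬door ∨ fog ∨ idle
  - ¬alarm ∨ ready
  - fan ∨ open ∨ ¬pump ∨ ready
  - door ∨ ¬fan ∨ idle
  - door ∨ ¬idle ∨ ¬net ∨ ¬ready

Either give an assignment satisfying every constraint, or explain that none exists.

Set idle = True.
  then (¬idle ∨ ¬open) forces open = False.
Set net = True.
  then (¬idle ∨ ¬net ∨ ¬ready) forces ready = False.
  then (¬idle ∨ pump ∨ ready) forces pump = True.
  then (¬alarm ∨ ready) forces alarm = False.
  then (fan ∨ open ∨ ¬pump ∨ ready) forces fan = True.
  then (alarm ∨ door ∨ ready) forces door = True.
  then (¬door ∨ ¬fog ∨ ¬pump ∨ ready) forces fog = False.
All clauses satisfied.

idle=T, net=T, ready=F, open=F, fog=F, door=T, fan=T, alarm=F, pump=T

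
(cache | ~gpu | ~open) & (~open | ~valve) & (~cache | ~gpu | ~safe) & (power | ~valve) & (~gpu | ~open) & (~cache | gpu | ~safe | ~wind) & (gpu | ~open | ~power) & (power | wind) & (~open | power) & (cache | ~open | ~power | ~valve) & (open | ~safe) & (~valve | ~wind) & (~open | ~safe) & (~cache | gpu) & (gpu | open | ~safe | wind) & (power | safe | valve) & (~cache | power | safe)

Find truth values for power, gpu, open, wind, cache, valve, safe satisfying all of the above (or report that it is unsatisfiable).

Set power = True.
Set gpu = True.
  then (~gpu | ~open) forces open = False.
  then (open | ~safe) forces safe = False.
Set wind = True.
  then (~valve | ~wind) forces valve = False.
Set cache = False.
All clauses satisfied.

power = True; gpu = True; open = False; wind = True; cache = False; valve = False; safe = False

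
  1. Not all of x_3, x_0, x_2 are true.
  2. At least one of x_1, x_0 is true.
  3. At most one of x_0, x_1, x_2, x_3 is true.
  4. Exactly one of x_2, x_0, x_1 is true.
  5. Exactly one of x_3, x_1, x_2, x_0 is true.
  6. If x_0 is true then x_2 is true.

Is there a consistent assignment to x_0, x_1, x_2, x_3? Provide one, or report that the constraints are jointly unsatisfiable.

x_0=F, x_1=T, x_2=F, x_3=F

  (1) {x_3, x_0, x_2}: 0/3 true — not all ✓
  (2) {x_1, x_0}: 1 true — at least one ✓
  (3) {x_0, x_1, x_2, x_3}: 1 true — at most one ✓
  (4) {x_2, x_0, x_1}: 1 true — exactly one ✓
  (5) {x_3, x_1, x_2, x_0}: 1 true — exactly one ✓
  (6) x_0=F ⇒ x_2: vacuous ✓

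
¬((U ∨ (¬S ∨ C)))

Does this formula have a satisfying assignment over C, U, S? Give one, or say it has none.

C=F, U=F, S=T

  ¬((U ∨ (¬S ∨ C))) = True
    U ∨ (¬S ∨ C) = False
      ¬S ∨ C = False
        ¬S = False
The formula evaluates to True.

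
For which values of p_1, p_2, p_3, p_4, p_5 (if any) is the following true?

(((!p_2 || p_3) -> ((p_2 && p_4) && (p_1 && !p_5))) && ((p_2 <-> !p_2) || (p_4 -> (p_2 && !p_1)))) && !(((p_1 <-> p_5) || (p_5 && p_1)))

p_1: False; p_2: True; p_3: False; p_4: False; p_5: True

  ((!p_2 || p_3) -> ((p_2 && p_4) && (p_1 && !p_5))) && ((p_2 <-> !p_2) || (p_4 -> (p_2 && !p_1))) = True
    (!p_2 || p_3) -> ((p_2 && p_4) && (p_1 && !p_5)) = True
      !p_2 || p_3 = False
        !p_2 = False
      (p_2 && p_4) && (p_1 && !p_5) = False
        p_2 && p_4 = False
        p_1 && !p_5 = False
          !p_5 = False
    (p_2 <-> !p_2) || (p_4 -> (p_2 && !p_1)) = True
      p_2 <-> !p_2 = False
        !p_2 = False
      p_4 -> (p_2 && !p_1) = True
        p_2 && !p_1 = True
          !p_1 = True
  !(((p_1 <-> p_5) || (p_5 && p_1))) = True
    (p_1 <-> p_5) || (p_5 && p_1) = False
      p_1 <-> p_5 = False
      p_5 && p_1 = False
Both conjuncts True, so the formula holds.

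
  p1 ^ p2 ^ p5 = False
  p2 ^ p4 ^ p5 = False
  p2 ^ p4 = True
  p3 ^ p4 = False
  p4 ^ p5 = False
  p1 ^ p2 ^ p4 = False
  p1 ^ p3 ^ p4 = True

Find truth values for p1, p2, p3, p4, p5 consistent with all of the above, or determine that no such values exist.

p1 = True; p2 = False; p3 = True; p4 = True; p5 = True

p1 ^ p2 ^ p5 = T ^ F ^ T = False ✓
p2 ^ p4 ^ p5 = F ^ T ^ T = False ✓
p2 ^ p4 = F ^ T = True ✓
p3 ^ p4 = T ^ T = False ✓
p4 ^ p5 = T ^ T = False ✓
p1 ^ p2 ^ p4 = T ^ F ^ T = False ✓
p1 ^ p3 ^ p4 = T ^ T ^ T = True ✓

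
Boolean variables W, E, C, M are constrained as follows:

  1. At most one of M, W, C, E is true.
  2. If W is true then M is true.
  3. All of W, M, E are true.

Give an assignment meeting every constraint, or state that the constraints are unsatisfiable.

The formula is unsatisfiable.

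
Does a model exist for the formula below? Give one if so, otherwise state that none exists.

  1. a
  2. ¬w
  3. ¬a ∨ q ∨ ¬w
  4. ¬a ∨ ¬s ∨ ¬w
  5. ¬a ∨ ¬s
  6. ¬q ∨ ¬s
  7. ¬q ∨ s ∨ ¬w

s = False, q = True, w = False, a = True

Unit clause (a) forces a = True.
Unit clause (¬w) forces w = False.
In (¬a ∨ ¬s) only ¬s is left, so s = False.
Set q = True.
Check each clause:
  (a): a holds.
  (¬w): ¬w holds.
  (¬a ∨ q ∨ ¬w): q holds.
  (¬a ∨ ¬s ∨ ¬w): ¬s holds.
  (¬a ∨ ¬s): ¬s holds.
  (¬q ∨ ¬s): ¬s holds.
  (¬q ∨ s ∨ ¬w): ¬w holds.
All clauses satisfied.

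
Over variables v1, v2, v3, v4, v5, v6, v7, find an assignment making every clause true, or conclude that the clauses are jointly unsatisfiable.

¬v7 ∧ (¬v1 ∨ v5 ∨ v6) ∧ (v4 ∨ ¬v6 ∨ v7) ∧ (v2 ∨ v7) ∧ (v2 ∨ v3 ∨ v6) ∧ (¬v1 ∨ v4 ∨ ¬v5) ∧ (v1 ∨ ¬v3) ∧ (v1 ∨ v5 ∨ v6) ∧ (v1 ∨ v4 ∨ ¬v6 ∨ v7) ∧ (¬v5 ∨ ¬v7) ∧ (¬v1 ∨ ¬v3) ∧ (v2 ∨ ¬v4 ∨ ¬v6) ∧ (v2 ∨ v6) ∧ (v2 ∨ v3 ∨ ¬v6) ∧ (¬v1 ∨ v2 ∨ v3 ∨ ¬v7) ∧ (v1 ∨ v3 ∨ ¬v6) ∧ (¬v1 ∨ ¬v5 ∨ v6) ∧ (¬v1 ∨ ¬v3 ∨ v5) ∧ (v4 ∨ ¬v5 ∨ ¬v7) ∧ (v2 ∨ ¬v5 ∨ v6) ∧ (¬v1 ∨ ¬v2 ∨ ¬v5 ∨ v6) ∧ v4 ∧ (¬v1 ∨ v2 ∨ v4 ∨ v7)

v1 = False; v2 = True; v3 = False; v4 = True; v5 = True; v6 = False; v7 = False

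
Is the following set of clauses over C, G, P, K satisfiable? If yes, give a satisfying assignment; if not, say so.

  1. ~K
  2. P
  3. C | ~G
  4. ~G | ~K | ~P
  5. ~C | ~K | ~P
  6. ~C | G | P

Unit clause (~K) forces K = False.
Unit clause (P) forces P = True.
Set C = True.
Set G = True.
Check each clause:
  (~K): ~K holds.
  (P): P holds.
  (C | ~G): C holds.
  (~G | ~K | ~P): ~K holds.
  (~C | ~K | ~P): ~K holds.
  (~C | G | P): G holds.
All clauses satisfied.

C = True, G = True, P = True, K = False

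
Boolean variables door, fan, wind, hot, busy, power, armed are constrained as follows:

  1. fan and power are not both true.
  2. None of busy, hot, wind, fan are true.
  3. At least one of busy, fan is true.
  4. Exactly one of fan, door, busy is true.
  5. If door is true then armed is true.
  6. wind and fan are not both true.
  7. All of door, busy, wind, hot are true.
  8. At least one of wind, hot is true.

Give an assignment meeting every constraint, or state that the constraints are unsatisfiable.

UNSATISFIABLE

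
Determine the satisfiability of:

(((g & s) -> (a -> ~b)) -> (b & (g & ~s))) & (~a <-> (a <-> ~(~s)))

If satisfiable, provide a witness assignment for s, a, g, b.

s: False; a: False; g: True; b: True

  ((g & s) -> (a -> ~b)) -> (b & (g & ~s)) = True
    (g & s) -> (a -> ~b) = True
      g & s = False
      a -> ~b = True
        ~b = False
    b & (g & ~s) = True
      g & ~s = True
        ~s = True
  ~a <-> (a <-> ~(~s)) = True
    ~a = True
    a <-> ~(~s) = True
      ~(~s) = False
        ~s = True
Both conjuncts True, so the formula holds.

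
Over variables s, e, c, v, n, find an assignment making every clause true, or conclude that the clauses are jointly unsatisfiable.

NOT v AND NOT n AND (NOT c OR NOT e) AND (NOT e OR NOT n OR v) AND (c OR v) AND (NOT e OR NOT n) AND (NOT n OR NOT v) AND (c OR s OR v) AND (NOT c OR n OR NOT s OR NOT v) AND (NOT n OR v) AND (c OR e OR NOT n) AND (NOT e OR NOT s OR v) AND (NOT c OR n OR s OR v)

s = True; e = False; c = True; v = False; n = False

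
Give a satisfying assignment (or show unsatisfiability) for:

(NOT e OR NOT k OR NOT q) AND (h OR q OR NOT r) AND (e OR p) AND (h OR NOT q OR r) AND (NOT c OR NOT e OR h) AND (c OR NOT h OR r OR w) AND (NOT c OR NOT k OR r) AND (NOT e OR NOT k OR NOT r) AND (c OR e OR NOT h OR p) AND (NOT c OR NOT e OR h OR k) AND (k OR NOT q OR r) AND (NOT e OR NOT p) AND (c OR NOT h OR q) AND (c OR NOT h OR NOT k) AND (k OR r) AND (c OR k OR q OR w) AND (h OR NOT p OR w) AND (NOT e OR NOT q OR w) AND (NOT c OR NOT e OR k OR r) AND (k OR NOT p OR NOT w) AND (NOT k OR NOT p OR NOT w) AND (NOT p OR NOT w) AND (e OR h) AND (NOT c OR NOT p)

Set k = False.
  then (k OR r) forces r = True.
Set w = True.
  then (k OR NOT p OR NOT w) forces p = False.
  then (e OR p) forces e = True.
Set q = True.
Set c = False.
Set h = False.
All clauses satisfied.

k=F, w=T, e=T, q=T, p=F, r=T, c=F, h=F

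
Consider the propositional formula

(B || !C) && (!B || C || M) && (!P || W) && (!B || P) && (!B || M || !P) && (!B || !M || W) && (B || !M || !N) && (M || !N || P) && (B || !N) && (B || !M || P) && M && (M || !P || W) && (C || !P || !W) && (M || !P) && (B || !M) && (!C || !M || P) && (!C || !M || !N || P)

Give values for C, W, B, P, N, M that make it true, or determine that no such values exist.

C: True, W: True, B: True, P: True, N: False, M: True

Unit clause (M) forces M = True.
In (B || !M) only B is left, so B = True.
In (!B || P) only P is left, so P = True.
In (!B || !M || W) only W is left, so W = True.
In (C || !P || !W) only C is left, so C = True.
Set N = False.
All clauses satisfied.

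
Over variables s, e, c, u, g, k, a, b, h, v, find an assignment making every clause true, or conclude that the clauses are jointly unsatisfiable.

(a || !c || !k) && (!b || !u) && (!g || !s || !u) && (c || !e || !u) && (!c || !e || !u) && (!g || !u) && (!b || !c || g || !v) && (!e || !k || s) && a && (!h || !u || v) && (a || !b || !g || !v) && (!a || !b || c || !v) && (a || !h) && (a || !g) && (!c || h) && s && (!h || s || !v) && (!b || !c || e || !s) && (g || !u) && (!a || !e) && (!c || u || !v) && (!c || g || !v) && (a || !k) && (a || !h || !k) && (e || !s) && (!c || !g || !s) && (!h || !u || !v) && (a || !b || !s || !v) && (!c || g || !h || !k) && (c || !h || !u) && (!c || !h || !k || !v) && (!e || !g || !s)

The formula is unsatisfiable.

Case s = True:
  (a) forces a = True.
  (!a || !e) forces e = False.
  Clause (e || !s) is falsified — contradiction.
Case s = False:
  Clause (s) is falsified — contradiction.
Both cases fail, so the formula is unsatisfiable.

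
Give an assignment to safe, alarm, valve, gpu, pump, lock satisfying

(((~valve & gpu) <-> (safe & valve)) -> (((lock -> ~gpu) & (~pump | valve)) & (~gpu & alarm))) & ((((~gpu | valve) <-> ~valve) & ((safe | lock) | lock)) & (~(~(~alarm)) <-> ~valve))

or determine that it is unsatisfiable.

Case valve = True: the conjunct (~gpu | valve) <-> ~valve becomes (~gpu | True) <-> ~True = False.
Case valve = False: the formula simplifies to (~gpu -> (((lock -> ~gpu) & ~pump) & (~gpu & alarm))) & ((~gpu & ((safe | lock) | lock)) & ~(~(~alarm))).
  alarm = True: the conjunct ~(~(~alarm)) becomes ~(~False) = False.
  alarm = False: simplifies to gpu & (~gpu & ((safe | lock) | lock)).
    gpu = True: the conjunct ~gpu is False.
    gpu = False: the conjunct gpu is False.
Both cases fail — unsatisfiable.

Unsatisfiable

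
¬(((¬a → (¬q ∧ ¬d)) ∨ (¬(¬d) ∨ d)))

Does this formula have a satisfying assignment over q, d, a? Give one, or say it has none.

q = True, d = False, a = False

  ¬(((¬a → (¬q ∧ ¬d)) ∨ (¬(¬d) ∨ d))) = True
    (¬a → (¬q ∧ ¬d)) ∨ (¬(¬d) ∨ d) = False
      ¬a → (¬q ∧ ¬d) = False
        ¬a = True
        ¬q ∧ ¬d = False
          ¬q = False
          ¬d = True
      ¬(¬d) ∨ d = False
        ¬(¬d) = False
          ¬d = True
The formula evaluates to True.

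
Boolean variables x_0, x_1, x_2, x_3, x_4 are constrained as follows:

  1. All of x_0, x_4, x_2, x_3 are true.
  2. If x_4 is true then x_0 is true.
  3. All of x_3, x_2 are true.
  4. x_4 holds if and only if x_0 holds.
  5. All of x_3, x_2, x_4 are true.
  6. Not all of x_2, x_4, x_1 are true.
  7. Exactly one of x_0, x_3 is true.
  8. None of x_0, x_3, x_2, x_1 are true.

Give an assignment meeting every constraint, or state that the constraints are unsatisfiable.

Unsatisfiable — no assignment works.

Case x_0 = True:
  Constraint (8) is violated (x_0=T) — contradiction.
Case x_0 = False:
  Constraint (1) is violated (x_0=F) — contradiction.
Both cases fail — unsatisfiable.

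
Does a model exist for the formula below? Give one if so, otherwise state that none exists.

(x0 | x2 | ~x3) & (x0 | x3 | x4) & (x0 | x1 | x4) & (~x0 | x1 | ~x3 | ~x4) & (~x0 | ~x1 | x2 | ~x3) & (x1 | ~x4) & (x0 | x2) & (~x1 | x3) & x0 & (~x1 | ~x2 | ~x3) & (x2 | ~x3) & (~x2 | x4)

Unit clause (x0) forces x0 = True.
Set x1 = False.
  then (x1 | ~x4) forces x4 = False.
  then (~x2 | x4) forces x2 = False.
  then (x2 | ~x3) forces x3 = False.
All clauses satisfied.

x0 = True, x1 = False, x2 = False, x3 = False, x4 = False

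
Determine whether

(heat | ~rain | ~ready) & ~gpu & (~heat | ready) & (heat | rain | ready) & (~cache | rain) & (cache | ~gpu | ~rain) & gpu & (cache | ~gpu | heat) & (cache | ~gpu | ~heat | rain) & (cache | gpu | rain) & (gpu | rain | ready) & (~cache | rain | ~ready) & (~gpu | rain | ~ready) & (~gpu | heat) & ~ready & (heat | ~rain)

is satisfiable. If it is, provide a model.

UNSATISFIABLE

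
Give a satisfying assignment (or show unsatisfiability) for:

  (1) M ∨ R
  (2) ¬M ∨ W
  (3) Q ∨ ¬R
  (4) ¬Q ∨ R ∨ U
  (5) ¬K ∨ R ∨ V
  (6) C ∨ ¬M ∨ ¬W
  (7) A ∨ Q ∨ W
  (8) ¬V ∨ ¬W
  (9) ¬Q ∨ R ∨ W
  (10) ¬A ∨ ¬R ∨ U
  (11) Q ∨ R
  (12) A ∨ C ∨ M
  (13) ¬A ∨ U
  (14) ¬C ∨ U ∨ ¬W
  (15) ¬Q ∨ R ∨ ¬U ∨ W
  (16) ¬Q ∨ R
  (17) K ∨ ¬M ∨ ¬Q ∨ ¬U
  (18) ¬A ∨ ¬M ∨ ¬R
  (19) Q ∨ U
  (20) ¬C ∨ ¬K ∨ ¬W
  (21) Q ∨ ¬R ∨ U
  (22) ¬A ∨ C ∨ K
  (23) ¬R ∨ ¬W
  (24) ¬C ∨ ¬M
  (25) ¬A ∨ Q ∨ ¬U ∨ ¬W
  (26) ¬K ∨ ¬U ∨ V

U: False, M: False, W: False, R: True, C: True, A: False, Q: True, V: True, K: False

Set U = False.
  then (¬A ∨ U) forces A = False.
  then (Q ∨ U) forces Q = True.
  then (¬Q ∨ R ∨ U) forces R = True.
  then (¬R ∨ ¬W) forces W = False.
  then (¬M ∨ W) forces M = False.
  then (A ∨ C ∨ M) forces C = True.
Set V = True.
Set K = False.
All clauses satisfied.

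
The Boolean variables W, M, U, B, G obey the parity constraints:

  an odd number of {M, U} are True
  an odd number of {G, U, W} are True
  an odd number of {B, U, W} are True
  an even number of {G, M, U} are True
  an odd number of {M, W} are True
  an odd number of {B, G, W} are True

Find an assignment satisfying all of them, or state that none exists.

W = True, M = False, U = True, B = True, G = True

{M, U}: 1 true → odd ✓
{G, U, W}: 3 true → odd ✓
{B, U, W}: 3 true → odd ✓
{G, M, U}: 2 true → even ✓
{M, W}: 1 true → odd ✓
{B, G, W}: 3 true → odd ✓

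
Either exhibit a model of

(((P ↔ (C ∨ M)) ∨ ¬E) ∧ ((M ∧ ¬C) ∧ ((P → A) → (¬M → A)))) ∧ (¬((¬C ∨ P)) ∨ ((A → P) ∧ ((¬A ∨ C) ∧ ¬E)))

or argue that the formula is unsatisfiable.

E = False, A = False, C = False, M = True, P = True

  ((P ↔ (C ∨ M)) ∨ ¬E) ∧ ((M ∧ ¬C) ∧ ((P → A) → (¬M → A))) = True
    (P ↔ (C ∨ M)) ∨ ¬E = True
      P ↔ (C ∨ M) = True
        C ∨ M = True
      ¬E = True
    (M ∧ ¬C) ∧ ((P → A) → (¬M → A)) = True
      M ∧ ¬C = True
        ¬C = True
      (P → A) → (¬M → A) = True
        P → A = False
        ¬M → A = True
          ¬M = False
  ¬((¬C ∨ P)) ∨ ((A → P) ∧ ((¬A ∨ C) ∧ ¬E)) = True
    ¬((¬C ∨ P)) = False
      ¬C ∨ P = True
        ¬C = True
    (A → P) ∧ ((¬A ∨ C) ∧ ¬E) = True
      A → P = True
      (¬A ∨ C) ∧ ¬E = True
        ¬A ∨ C = True
          ¬A = True
        ¬E = True
Both conjuncts True, so the formula holds.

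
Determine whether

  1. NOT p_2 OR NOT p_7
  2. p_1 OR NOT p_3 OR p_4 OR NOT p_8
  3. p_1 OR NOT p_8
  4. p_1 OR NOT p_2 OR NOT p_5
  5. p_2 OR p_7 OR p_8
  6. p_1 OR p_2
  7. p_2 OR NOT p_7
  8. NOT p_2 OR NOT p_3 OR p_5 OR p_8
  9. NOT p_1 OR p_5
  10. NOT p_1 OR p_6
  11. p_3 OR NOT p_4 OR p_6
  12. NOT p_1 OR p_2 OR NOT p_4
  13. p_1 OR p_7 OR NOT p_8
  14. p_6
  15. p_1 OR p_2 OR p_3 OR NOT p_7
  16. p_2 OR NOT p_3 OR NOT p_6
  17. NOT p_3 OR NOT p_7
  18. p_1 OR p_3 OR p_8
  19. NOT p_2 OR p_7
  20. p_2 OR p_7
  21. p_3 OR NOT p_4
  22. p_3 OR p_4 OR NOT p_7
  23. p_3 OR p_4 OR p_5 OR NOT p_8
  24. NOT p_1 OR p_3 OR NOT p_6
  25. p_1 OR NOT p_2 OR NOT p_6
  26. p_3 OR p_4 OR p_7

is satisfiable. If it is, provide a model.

UNSATISFIABLE

Case p_2 = True:
  (NOT p_2 OR NOT p_7) forces p_7 = False.
  Clause (NOT p_2 OR p_7) is falsified — contradiction.
Case p_2 = False:
  (p_1 OR p_2) forces p_1 = True.
  (p_2 OR NOT p_7) forces p_7 = False.
  Clause (p_2 OR p_7) is falsified — contradiction.
Both cases fail, so the formula is unsatisfiable.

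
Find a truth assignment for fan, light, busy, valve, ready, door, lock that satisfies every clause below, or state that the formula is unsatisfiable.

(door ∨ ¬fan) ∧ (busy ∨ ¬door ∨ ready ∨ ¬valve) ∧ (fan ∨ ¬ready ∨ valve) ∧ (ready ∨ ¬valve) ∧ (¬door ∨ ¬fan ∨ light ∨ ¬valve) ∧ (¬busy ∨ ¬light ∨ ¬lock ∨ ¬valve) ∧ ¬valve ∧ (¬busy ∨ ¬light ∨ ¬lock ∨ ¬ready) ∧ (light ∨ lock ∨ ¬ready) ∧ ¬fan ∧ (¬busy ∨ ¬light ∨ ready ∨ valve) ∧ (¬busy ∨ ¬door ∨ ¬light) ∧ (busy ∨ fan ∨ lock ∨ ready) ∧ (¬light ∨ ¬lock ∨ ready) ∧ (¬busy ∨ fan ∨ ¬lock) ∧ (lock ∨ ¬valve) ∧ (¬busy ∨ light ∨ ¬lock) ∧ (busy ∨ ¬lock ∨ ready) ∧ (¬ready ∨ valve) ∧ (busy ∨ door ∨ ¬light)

fan = False; light = False; busy = True; valve = False; ready = False; door = False; lock = False

Unit clause (¬valve) forces valve = False.
Unit clause (¬fan) forces fan = False.
In (¬ready ∨ valve) only ¬ready is left, so ready = False.
Try light = True:
  (¬busy ∨ ¬light ∨ ready ∨ valve) forces busy = False.
  (busy ∨ fan ∨ lock ∨ ready) forces lock = True.
  clause (¬light ∨ ¬lock ∨ ready) is falsified — backtrack.
So light = False.
Set busy = True.
  then (¬busy ∨ fan ∨ ¬lock) forces lock = False.
Set door = False.
All clauses satisfied.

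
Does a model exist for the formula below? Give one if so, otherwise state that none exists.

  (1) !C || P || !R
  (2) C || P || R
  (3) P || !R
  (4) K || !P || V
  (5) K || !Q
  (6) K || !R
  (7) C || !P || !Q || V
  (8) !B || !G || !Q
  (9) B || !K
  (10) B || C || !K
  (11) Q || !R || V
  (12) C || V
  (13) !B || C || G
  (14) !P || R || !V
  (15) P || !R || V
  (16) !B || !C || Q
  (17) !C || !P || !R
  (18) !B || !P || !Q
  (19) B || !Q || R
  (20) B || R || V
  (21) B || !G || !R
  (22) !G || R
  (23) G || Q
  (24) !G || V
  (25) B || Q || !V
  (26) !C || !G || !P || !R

Try B = False:
  (B || !K) forces K = False.
  (K || !Q) forces Q = False.
  (K || !R) forces R = False.
  (B || R || V) forces V = True.
  clause (B || Q || !V) is falsified — backtrack.
So B = True.
Set P = False.
  then (P || !R) forces R = False.
  then (!G || R) forces G = False.
  then (G || Q) forces Q = True.
  then (C || P || R) forces C = True.
  then (K || !Q) forces K = True.
Set V = True.
All clauses satisfied.

B=T, P=F, K=T, Q=T, G=F, V=T, C=T, R=F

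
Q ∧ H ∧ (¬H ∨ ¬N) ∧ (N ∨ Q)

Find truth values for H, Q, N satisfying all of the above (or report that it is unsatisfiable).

H=T; Q=T; N=F

Unit clause (Q) forces Q = True.
Unit clause (H) forces H = True.
In (¬H ∨ ¬N) only ¬N is left, so N = False.
Check each clause:
  (Q): Q holds.
  (H): H holds.
  (¬H ∨ ¬N): ¬N holds.
  (N ∨ Q): Q holds.
All clauses satisfied.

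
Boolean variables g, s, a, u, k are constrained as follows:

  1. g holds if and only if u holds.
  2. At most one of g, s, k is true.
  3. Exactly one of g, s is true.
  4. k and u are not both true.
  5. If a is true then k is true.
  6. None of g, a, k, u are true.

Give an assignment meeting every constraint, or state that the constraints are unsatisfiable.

g = False, s = True, a = False, u = False, k = False

  (1) g=F, u=F — same ✓
  (2) {g, s, k}: 1 true — at most one ✓
  (3) {g, s}: 1 true — exactly one ✓
  (4) k=F, u=F — not both ✓
  (5) a=F ⇒ k: vacuous ✓
  (6) {g, a, k, u}: 0 true — none ✓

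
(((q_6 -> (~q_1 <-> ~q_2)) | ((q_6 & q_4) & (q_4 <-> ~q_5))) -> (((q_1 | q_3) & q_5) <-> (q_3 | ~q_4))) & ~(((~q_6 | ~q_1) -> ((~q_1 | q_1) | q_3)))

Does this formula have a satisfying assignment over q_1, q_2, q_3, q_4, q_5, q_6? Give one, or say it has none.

The formula is unsatisfiable.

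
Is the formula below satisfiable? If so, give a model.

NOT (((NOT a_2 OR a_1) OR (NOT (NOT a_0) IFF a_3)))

a_0 = True, a_1 = False, a_2 = True, a_3 = False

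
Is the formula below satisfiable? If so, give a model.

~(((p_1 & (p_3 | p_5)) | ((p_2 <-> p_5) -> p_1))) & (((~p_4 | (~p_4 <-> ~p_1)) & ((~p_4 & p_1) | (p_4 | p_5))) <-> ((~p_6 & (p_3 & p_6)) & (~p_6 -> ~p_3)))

p_1: False; p_2: False; p_3: True; p_4: False; p_5: False; p_6: True

  ~(((p_1 & (p_3 | p_5)) | ((p_2 <-> p_5) -> p_1))) = True
    (p_1 & (p_3 | p_5)) | ((p_2 <-> p_5) -> p_1) = False
      p_1 & (p_3 | p_5) = False
        p_3 | p_5 = True
      (p_2 <-> p_5) -> p_1 = False
        p_2 <-> p_5 = True
  ((~p_4 | (~p_4 <-> ~p_1)) & ((~p_4 & p_1) | (p_4 | p_5))) <-> ((~p_6 & (p_3 & p_6)) & (~p_6 -> ~p_3)) = True
    (~p_4 | (~p_4 <-> ~p_1)) & ((~p_4 & p_1) | (p_4 | p_5)) = False
      ~p_4 | (~p_4 <-> ~p_1) = True
        ~p_4 = True
        ~p_4 <-> ~p_1 = True
          ~p_4 = True
          ~p_1 = True
      (~p_4 & p_1) | (p_4 | p_5) = False
        ~p_4 & p_1 = False
          ~p_4 = True
        p_4 | p_5 = False
    (~p_6 & (p_3 & p_6)) & (~p_6 -> ~p_3) = False
      ~p_6 & (p_3 & p_6) = False
        ~p_6 = False
        p_3 & p_6 = True
      ~p_6 -> ~p_3 = True
        ~p_6 = False
        ~p_3 = False
Both conjuncts True, so the formula holds.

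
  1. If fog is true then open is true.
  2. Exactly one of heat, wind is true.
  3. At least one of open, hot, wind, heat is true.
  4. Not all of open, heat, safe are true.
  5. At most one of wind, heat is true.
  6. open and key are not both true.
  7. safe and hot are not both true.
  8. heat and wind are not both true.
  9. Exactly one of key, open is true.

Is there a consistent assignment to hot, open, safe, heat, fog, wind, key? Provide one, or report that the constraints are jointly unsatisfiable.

hot=F, open=T, safe=F, heat=F, fog=F, wind=T, key=F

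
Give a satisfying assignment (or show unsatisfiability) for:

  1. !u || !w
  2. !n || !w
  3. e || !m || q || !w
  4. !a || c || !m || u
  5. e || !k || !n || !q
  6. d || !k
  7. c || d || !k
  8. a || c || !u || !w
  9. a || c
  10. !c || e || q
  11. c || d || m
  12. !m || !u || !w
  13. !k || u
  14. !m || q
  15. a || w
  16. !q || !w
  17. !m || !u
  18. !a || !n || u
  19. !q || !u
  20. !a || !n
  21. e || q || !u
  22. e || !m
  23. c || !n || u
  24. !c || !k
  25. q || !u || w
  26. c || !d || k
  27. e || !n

Set c = True.
  then (!c || !k) forces k = False.
Set q = False.
  then (!c || e || q) forces e = True.
  then (!m || q) forces m = False.
Set d = False.
Set a = False.
  then (a || w) forces w = True.
  then (!u || !w) forces u = False.
  then (!n || !w) forces n = False.
All clauses satisfied.

c = True, q = False, d = False, a = False, k = False, e = True, m = False, u = False, w = True, n = False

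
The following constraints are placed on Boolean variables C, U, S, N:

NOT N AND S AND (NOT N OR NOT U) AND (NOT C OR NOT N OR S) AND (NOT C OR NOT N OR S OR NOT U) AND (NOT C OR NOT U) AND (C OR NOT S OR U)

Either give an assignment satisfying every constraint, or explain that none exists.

C=T, U=F, S=T, N=F

Unit clause (NOT N) forces N = False.
Unit clause (S) forces S = True.
Set C = True.
  then (NOT C OR NOT U) forces U = False.
All clauses satisfied.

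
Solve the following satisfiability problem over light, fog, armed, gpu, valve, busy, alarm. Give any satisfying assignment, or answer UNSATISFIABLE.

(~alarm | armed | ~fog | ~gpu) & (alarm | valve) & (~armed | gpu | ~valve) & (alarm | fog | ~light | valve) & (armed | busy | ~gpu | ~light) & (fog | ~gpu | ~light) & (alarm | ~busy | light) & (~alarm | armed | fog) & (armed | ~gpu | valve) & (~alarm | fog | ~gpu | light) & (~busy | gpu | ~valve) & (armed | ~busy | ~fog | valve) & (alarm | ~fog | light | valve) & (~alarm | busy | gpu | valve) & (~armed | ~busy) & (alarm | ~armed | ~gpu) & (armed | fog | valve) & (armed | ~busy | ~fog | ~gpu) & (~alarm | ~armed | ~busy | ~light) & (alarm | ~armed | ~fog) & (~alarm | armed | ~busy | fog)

light = False, fog = True, armed = False, gpu = True, valve = True, busy = False, alarm = False

Set light = False.
Set fog = True.
Set armed = False.
Set gpu = True.
  then (~alarm | armed | ~fog | ~gpu) forces alarm = False.
  then (alarm | valve) forces valve = True.
  then (alarm | ~busy | light) forces busy = False.
All clauses satisfied.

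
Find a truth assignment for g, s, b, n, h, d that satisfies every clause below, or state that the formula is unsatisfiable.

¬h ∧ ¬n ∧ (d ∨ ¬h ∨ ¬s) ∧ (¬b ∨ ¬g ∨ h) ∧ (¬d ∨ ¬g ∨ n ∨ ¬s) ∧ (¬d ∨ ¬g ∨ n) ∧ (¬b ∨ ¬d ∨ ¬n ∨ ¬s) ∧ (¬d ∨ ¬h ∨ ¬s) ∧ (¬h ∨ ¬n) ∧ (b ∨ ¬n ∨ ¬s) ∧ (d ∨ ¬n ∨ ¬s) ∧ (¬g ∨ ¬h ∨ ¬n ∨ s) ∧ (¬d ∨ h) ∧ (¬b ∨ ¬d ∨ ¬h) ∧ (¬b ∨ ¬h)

g = False, s = False, b = False, n = False, h = False, d = False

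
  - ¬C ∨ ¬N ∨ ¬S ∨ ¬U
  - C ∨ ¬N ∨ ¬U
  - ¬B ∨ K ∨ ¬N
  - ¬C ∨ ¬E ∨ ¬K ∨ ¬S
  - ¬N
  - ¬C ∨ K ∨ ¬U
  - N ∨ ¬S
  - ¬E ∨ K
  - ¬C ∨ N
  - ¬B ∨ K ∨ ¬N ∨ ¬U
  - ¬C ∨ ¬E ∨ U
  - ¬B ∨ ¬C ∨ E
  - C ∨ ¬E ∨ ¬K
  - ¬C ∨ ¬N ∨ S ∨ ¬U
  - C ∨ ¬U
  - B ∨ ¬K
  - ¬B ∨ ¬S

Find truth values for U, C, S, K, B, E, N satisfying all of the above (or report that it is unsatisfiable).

U = False, C = False, S = False, K = False, B = True, E = False, N = False

Unit clause (¬N) forces N = False.
In (N ∨ ¬S) only ¬S is left, so S = False.
In (¬C ∨ N) only ¬C is left, so C = False.
In (C ∨ ¬U) only ¬U is left, so U = False.
Set K = False.
  then (¬E ∨ K) forces E = False.
Set B = True.
All clauses satisfied.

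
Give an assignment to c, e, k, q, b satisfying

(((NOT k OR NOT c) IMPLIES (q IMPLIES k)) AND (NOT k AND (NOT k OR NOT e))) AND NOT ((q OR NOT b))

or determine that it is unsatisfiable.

c = False, e = False, k = False, q = False, b = True

  ((NOT k OR NOT c) IMPLIES (q IMPLIES k)) AND (NOT k AND (NOT k OR NOT e)) = True
    (NOT k OR NOT c) IMPLIES (q IMPLIES k) = True
      NOT k OR NOT c = True
        NOT k = True
        NOT c = True
      q IMPLIES k = True
    NOT k AND (NOT k OR NOT e) = True
      NOT k = True
      NOT k OR NOT e = True
        NOT k = True
        NOT e = True
  NOT ((q OR NOT b)) = True
    q OR NOT b = False
      NOT b = False
Both conjuncts True, so the formula holds.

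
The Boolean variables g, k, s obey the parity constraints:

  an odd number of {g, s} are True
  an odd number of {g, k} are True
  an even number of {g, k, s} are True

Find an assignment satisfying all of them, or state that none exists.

g = False, k = True, s = True

{g, s}: 1 true → odd ✓
{g, k}: 1 true → odd ✓
{g, k, s}: 2 true → even ✓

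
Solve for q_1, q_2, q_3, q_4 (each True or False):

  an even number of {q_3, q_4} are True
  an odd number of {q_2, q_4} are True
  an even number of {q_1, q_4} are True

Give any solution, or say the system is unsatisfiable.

q_1=T, q_2=F, q_3=T, q_4=T

{q_3, q_4}: 2 true → even ✓
{q_2, q_4}: 1 true → odd ✓
{q_1, q_4}: 2 true → even ✓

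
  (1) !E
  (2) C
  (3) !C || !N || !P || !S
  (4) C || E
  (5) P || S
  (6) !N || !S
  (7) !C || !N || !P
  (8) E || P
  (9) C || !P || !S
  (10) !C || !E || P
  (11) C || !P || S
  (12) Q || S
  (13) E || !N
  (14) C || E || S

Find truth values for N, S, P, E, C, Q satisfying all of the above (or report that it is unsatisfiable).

N=F, S=T, P=T, E=F, C=T, Q=F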